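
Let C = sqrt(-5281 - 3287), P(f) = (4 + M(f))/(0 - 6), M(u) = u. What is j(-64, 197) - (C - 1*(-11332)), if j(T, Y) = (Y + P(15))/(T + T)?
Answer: -8704139/768 - 6*I*sqrt(238) ≈ -11334.0 - 92.563*I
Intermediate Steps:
P(f) = -2/3 - f/6 (P(f) = (4 + f)/(0 - 6) = (4 + f)/(-6) = (4 + f)*(-1/6) = -2/3 - f/6)
j(T, Y) = (-19/6 + Y)/(2*T) (j(T, Y) = (Y + (-2/3 - 1/6*15))/(T + T) = (Y + (-2/3 - 5/2))/((2*T)) = (Y - 19/6)*(1/(2*T)) = (-19/6 + Y)*(1/(2*T)) = (-19/6 + Y)/(2*T))
C = 6*I*sqrt(238) (C = sqrt(-8568) = 6*I*sqrt(238) ≈ 92.563*I)
j(-64, 197) - (C - 1*(-11332)) = (1/12)*(-19 + 6*197)/(-64) - (6*I*sqrt(238) - 1*(-11332)) = (1/12)*(-1/64)*(-19 + 1182) - (6*I*sqrt(238) + 11332) = (1/12)*(-1/64)*1163 - (11332 + 6*I*sqrt(238)) = -1163/768 + (-11332 - 6*I*sqrt(238)) = -8704139/768 - 6*I*sqrt(238)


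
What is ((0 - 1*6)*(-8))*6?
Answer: 288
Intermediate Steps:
((0 - 1*6)*(-8))*6 = ((0 - 6)*(-8))*6 = -6*(-8)*6 = 48*6 = 288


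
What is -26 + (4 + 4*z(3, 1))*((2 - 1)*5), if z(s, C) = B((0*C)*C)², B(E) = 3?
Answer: 174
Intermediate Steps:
z(s, C) = 9 (z(s, C) = 3² = 9)
-26 + (4 + 4*z(3, 1))*((2 - 1)*5) = -26 + (4 + 4*9)*((2 - 1)*5) = -26 + (4 + 36)*(1*5) = -26 + 40*5 = -26 + 200 = 174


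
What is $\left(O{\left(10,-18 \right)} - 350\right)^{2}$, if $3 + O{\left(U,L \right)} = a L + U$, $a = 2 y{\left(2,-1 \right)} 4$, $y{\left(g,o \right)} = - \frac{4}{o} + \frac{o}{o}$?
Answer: $1129969$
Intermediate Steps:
$y{\left(g,o \right)} = 1 - \frac{4}{o}$ ($y{\left(g,o \right)} = - \frac{4}{o} + 1 = 1 - \frac{4}{o}$)
$a = 40$ ($a = 2 \frac{-4 - 1}{-1} \cdot 4 = 2 \left(\left(-1\right) \left(-5\right)\right) 4 = 2 \cdot 5 \cdot 4 = 10 \cdot 4 = 40$)
$O{\left(U,L \right)} = -3 + U + 40 L$ ($O{\left(U,L \right)} = -3 + \left(40 L + U\right) = -3 + \left(U + 40 L\right) = -3 + U + 40 L$)
$\left(O{\left(10,-18 \right)} - 350\right)^{2} = \left(\left(-3 + 10 + 40 \left(-18\right)\right) - 350\right)^{2} = \left(\left(-3 + 10 - 720\right) - 350\right)^{2} = \left(-713 - 350\right)^{2} = \left(-1063\right)^{2} = 1129969$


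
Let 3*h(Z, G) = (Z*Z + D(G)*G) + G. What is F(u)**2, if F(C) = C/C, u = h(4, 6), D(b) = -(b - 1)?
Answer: 1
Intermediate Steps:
D(b) = 1 - b (D(b) = -(-1 + b) = 1 - b)
h(Z, G) = G/3 + Z**2/3 + G*(1 - G)/3 (h(Z, G) = ((Z*Z + (1 - G)*G) + G)/3 = ((Z**2 + G*(1 - G)) + G)/3 = (G + Z**2 + G*(1 - G))/3 = G/3 + Z**2/3 + G*(1 - G)/3)
u = -8/3 (u = (1/3)*6 + (1/3)*4**2 - 1/3*6*(-1 + 6) = 2 + (1/3)*16 - 1/3*6*5 = 2 + 16/3 - 10 = -8/3 ≈ -2.6667)
F(C) = 1
F(u)**2 = 1**2 = 1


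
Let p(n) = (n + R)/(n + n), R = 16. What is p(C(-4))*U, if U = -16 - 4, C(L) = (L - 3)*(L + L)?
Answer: -90/7 ≈ -12.857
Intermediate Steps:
C(L) = 2*L*(-3 + L) (C(L) = (-3 + L)*(2*L) = 2*L*(-3 + L))
U = -20
p(n) = (16 + n)/(2*n) (p(n) = (n + 16)/(n + n) = (16 + n)/((2*n)) = (16 + n)*(1/(2*n)) = (16 + n)/(2*n))
p(C(-4))*U = ((16 + 2*(-4)*(-3 - 4))/(2*((2*(-4)*(-3 - 4)))))*(-20) = ((16 + 2*(-4)*(-7))/(2*((2*(-4)*(-7)))))*(-20) = ((½)*(16 + 56)/56)*(-20) = ((½)*(1/56)*72)*(-20) = (9/14)*(-20) = -90/7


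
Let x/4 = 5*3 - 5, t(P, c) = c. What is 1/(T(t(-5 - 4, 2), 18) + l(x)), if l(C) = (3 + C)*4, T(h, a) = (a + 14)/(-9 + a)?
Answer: 9/1580 ≈ 0.0056962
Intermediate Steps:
T(h, a) = (14 + a)/(-9 + a)
x = 40 (x = 4*(5*3 - 5) = 4*(15 - 5) = 4*10 = 40)
l(C) = 12 + 4*C
1/(T(t(-5 - 4, 2), 18) + l(x)) = 1/((14 + 18)/(-9 + 18) + (12 + 4*40)) = 1/(32/9 + (12 + 160)) = 1/((⅑)*32 + 172) = 1/(32/9 + 172) = 1/(1580/9) = 9/1580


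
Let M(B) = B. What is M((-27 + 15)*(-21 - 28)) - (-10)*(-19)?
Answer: 398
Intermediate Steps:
M((-27 + 15)*(-21 - 28)) - (-10)*(-19) = (-27 + 15)*(-21 - 28) - (-10)*(-19) = -12*(-49) - 1*190 = 588 - 190 = 398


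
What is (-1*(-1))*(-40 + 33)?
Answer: -7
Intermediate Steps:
(-1*(-1))*(-40 + 33) = 1*(-7) = -7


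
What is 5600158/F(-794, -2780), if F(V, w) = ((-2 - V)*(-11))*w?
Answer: 2800079/12109680 ≈ 0.23123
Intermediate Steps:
F(V, w) = w*(22 + 11*V) (F(V, w) = (22 + 11*V)*w = w*(22 + 11*V))
5600158/F(-794, -2780) = 5600158/((11*(-2780)*(2 - 794))) = 5600158/((11*(-2780)*(-792))) = 5600158/24219360 = 5600158*(1/24219360) = 2800079/12109680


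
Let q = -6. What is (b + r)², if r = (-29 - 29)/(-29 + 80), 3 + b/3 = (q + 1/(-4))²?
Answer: 7630546609/665856 ≈ 11460.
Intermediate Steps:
b = 1731/16 (b = -9 + 3*(-6 + 1/(-4))² = -9 + 3*(-6 - ¼)² = -9 + 3*(-25/4)² = -9 + 3*(625/16) = -9 + 1875/16 = 1731/16 ≈ 108.19)
r = -58/51 ≈ -1.1373
(b + r)² = (1731/16 - 58/51)² = (87353/816)² = 7630546609/665856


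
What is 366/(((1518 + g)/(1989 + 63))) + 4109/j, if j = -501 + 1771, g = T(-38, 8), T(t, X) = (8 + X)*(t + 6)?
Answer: 478972147/638810 ≈ 749.79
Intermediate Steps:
T(t, X) = (6 + t)*(8 + X) (T(t, X) = (8 + X)*(6 + t) = (6 + t)*(8 + X))
g = -512 (g = 48 + 6*8 + 8*(-38) + 8*(-38) = 48 + 48 - 304 - 304 = -512)
j = 1270
366/(((1518 + g)/(1989 + 63))) + 4109/j = 366/(((1518 - 512)/(1989 + 63))) + 4109/1270 = 366/((1006/2052)) + 4109*(1/1270) = 366/((1006*(1/2052))) + 4109/1270 = 366/(503/1026) + 4109/1270 = 366*(1026/503) + 4109/1270 = 375516/503 + 4109/1270 = 478972147/638810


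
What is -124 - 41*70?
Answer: -2994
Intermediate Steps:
-124 - 41*70 = -124 - 2870 = -2994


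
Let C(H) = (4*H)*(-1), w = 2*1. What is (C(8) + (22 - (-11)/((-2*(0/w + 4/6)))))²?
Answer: 5329/16 ≈ 333.06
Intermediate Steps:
w = 2
C(H) = -4*H
(C(8) + (22 - (-11)/((-2*(0/w + 4/6)))))² = (-4*8 + (22 - (-11)/((-2*(0/2 + 4/6)))))² = (-32 + (22 - (-11)/((-2*(0*(½) + 4*(⅙))))))² = (-32 + (22 - (-11)/((-2*(0 + ⅔)))))² = (-32 + (22 - (-11)/((-2*⅔))))² = (-32 + (22 - (-11)/(-4/3)))² = (-32 + (22 - (-11)*(-3)/4))² = (-32 + (22 - 1*33/4))² = (-32 + (22 - 33/4))² = (-32 + 55/4)² = (-73/4)² = 5329/16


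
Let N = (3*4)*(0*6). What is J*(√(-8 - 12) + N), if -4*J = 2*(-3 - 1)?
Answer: 4*I*√5 ≈ 8.9443*I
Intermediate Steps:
J = 2 (J = -(-3 - 1)/2 = -(-4)/2 = -¼*(-8) = 2)
N = 0 (N = 12*0 = 0)
J*(√(-8 - 12) + N) = 2*(√(-8 - 12) + 0) = 2*(√(-20) + 0) = 2*(2*I*√5 + 0) = 2*(2*I*√5) = 4*I*√5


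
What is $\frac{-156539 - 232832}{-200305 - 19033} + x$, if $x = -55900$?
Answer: $- \frac{12260604829}{219338} \approx -55898.0$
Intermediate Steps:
$\frac{-156539 - 232832}{-200305 - 19033} + x = \frac{-156539 - 232832}{-200305 - 19033} - 55900 = - \frac{389371}{-219338} - 55900 = \left(-389371\right) \left(- \frac{1}{219338}\right) - 55900 = \frac{389371}{219338} - 55900 = - \frac{12260604829}{219338}$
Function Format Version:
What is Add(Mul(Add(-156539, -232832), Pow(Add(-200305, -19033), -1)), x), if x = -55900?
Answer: Rational(-12260604829, 219338) ≈ -55898.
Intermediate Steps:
Add(Mul(Add(-156539, -232832), Pow(Add(-200305, -19033), -1)), x) = Add(Mul(Add(-156539, -232832), Pow(Add(-200305, -19033), -1)), -55900) = Add(Mul(-389371, Pow(-219338, -1)), -55900) = Add(Mul(-389371, Rational(-1, 219338)), -55900) = Add(Rational(389371, 219338), -55900) = Rational(-12260604829, 219338)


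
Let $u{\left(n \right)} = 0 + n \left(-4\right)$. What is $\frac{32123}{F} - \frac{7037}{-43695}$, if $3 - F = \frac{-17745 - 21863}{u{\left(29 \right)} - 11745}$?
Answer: $- \frac{475664088076}{5024925} \approx -94661.0$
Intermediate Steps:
$u{\left(n \right)} = - 4 n$ ($u{\left(n \right)} = 0 - 4 n = - 4 n$)
$F = - \frac{4025}{11861}$ ($F = 3 - \frac{-17745 - 21863}{\left(-4\right) 29 - 11745} = 3 - - \frac{39608}{-116 - 11745} = 3 - - \frac{39608}{-11861} = 3 - \left(-39608\right) \left(- \frac{1}{11861}\right) = 3 - \frac{39608}{11861} = - \frac{4025}{11861} \approx -0.33935$)
$\frac{32123}{F} - \frac{7037}{-43695} = \frac{32123}{- \frac{4025}{11861}} - \frac{7037}{-43695} = 32123 \left(- \frac{11861}{4025}\right) - - \frac{7037}{43695} = - \frac{54430129}{575} + \frac{7037}{43695} = - \frac{475664088076}{5024925}$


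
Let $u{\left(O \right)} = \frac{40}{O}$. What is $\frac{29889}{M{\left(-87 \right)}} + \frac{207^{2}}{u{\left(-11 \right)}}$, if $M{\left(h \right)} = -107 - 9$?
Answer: $- \frac{13967721}{1160} \approx -12041.0$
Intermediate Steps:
$M{\left(h \right)} = -116$ ($M{\left(h \right)} = -107 - 9 = -116$)
$\frac{29889}{M{\left(-87 \right)}} + \frac{207^{2}}{u{\left(-11 \right)}} = \frac{29889}{-116} + \frac{207^{2}}{40 \frac{1}{-11}} = 29889 \left(- \frac{1}{116}\right) + \frac{42849}{40 \left(- \frac{1}{11}\right)} = - \frac{29889}{116} + \frac{42849}{- \frac{40}{11}} = - \frac{29889}{116} + 42849 \left(- \frac{11}{40}\right) = - \frac{29889}{116} - \frac{471339}{40} = - \frac{13967721}{1160}$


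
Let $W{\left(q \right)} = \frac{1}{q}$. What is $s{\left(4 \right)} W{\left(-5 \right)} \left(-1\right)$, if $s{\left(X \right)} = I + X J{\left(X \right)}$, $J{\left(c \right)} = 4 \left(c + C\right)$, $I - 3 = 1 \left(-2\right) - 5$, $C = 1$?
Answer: $\frac{76}{5} \approx 15.2$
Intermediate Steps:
$I = -4$ ($I = 3 + \left(1 \left(-2\right) - 5\right) = 3 - 7 = -4$)
$J{\left(c \right)} = 4 + 4 c$ ($J{\left(c \right)} = 4 \left(c + 1\right) = 4 \left(1 + c\right) = 4 + 4 c$)
$s{\left(X \right)} = -4 + X \left(4 + 4 X\right)$
$s{\left(4 \right)} W{\left(-5 \right)} \left(-1\right) = \frac{-4 + 4 \cdot 4 \left(1 + 4\right)}{-5} \left(-1\right) = \left(-4 + 4 \cdot 4 \cdot 5\right) \left(- \frac{1}{5}\right) \left(-1\right) = \left(-4 + 80\right) \left(- \frac{1}{5}\right) \left(-1\right) = 76 \left(- \frac{1}{5}\right) \left(-1\right) = \left(- \frac{76}{5}\right) \left(-1\right) = \frac{76}{5}$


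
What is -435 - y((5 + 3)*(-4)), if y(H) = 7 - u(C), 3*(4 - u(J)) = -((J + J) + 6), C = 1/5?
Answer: -6538/15 ≈ -435.87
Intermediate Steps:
C = 1/5 ≈ 0.20000
u(J) = 6 + 2*J/3 (u(J) = 4 - (-1)*((J + J) + 6)/3 = 4 - (-1)*(2*J + 6)/3 = 4 - (-1)*(6 + 2*J)/3 = 4 - (-6 - 2*J)/3 = 4 + (2 + 2*J/3) = 6 + 2*J/3)
y(H) = 13/15 (y(H) = 7 - (6 + (2/3)*(1/5)) = 7 - (6 + 2/15) = 7 - 1*92/15 = 7 - 92/15 = 13/15)
-435 - y((5 + 3)*(-4)) = -435 - 1*13/15 = -435 - 13/15 = -6538/15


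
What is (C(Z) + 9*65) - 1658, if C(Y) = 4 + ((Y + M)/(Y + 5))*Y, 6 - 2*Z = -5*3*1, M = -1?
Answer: -65879/62 ≈ -1062.6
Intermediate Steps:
Z = 21/2 (Z = 3 - (-5*3)/2 = 3 - (-15)/2 = 3 - ½*(-15) = 3 + 15/2 = 21/2 ≈ 10.500)
C(Y) = 4 + Y*(-1 + Y)/(5 + Y) (C(Y) = 4 + ((Y - 1)/(Y + 5))*Y = 4 + ((-1 + Y)/(5 + Y))*Y = 4 + Y*(-1 + Y)/(5 + Y))
(C(Z) + 9*65) - 1658 = ((20 + (21/2)² + 3*(21/2))/(5 + 21/2) + 9*65) - 1658 = ((20 + 441/4 + 63/2)/(31/2) + 585) - 1658 = ((2/31)*(647/4) + 585) - 1658 = (647/62 + 585) - 1658 = 36917/62 - 1658 = -65879/62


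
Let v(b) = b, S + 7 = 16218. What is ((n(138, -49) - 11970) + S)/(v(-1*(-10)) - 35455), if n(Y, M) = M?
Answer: -4192/35445 ≈ -0.11827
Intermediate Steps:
S = 16211 (S = -7 + 16218 = 16211)
((n(138, -49) - 11970) + S)/(v(-1*(-10)) - 35455) = ((-49 - 11970) + 16211)/(-1*(-10) - 35455) = (-12019 + 16211)/(10 - 35455) = 4192/(-35445) = 4192*(-1/35445) = -4192/35445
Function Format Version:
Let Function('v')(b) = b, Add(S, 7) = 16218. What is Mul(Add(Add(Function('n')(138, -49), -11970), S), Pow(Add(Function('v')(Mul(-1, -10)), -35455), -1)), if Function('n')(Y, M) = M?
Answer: Rational(-4192, 35445) ≈ -0.11827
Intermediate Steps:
S = 16211 (S = Add(-7, 16218) = 16211)
Mul(Add(Add(Function('n')(138, -49), -11970), S), Pow(Add(Function('v')(Mul(-1, -10)), -35455), -1)) = Mul(Add(Add(-49, -11970), 16211), Pow(Add(Mul(-1, -10), -35455), -1)) = Mul(Add(-12019, 16211), Pow(Add(10, -35455), -1)) = Mul(4192, Pow(-35445, -1)) = Mul(4192, Rational(-1, 35445)) = Rational(-4192, 35445)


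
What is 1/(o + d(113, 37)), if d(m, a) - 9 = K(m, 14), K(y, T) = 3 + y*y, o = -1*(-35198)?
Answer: 1/47979 ≈ 2.0842e-5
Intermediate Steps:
o = 35198
K(y, T) = 3 + y²
d(m, a) = 12 + m² (d(m, a) = 9 + (3 + m²) = 12 + m²)
1/(o + d(113, 37)) = 1/(35198 + (12 + 113²)) = 1/(35198 + (12 + 12769)) = 1/(35198 + 12781) = 1/47979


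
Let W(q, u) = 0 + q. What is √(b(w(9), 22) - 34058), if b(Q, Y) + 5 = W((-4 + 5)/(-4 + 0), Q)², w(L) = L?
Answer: I*√545007/4 ≈ 184.56*I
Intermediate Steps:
W(q, u) = q
b(Q, Y) = -79/16 (b(Q, Y) = -5 + ((-4 + 5)/(-4 + 0))² = -5 + (1/(-4))² = -5 + (1*(-¼))² = -5 + (-¼)² = -5 + 1/16 = -79/16)
√(b(w(9), 22) - 34058) = √(-79/16 - 34058) = √(-545007/16) = I*√545007/4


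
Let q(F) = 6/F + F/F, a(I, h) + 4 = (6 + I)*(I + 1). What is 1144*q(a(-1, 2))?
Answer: -572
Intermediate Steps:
a(I, h) = -4 + (1 + I)*(6 + I) (a(I, h) = -4 + (6 + I)*(I + 1) = -4 + (6 + I)*(1 + I) = -4 + (1 + I)*(6 + I))
q(F) = 1 + 6/F (q(F) = 6/F + 1 = 1 + 6/F)
1144*q(a(-1, 2)) = 1144*((6 + (2 + (-1)² + 7*(-1)))/(2 + (-1)² + 7*(-1))) = 1144*((6 + (2 + 1 - 7))/(2 + 1 - 7)) = 1144*((6 - 4)/(-4)) = 1144*(-¼*2) = 1144*(-½) = -572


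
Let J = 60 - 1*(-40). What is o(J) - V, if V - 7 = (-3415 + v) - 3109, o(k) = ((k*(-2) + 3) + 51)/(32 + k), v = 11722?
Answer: -343603/66 ≈ -5206.1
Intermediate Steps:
J = 100 (J = 60 + 40 = 100)
o(k) = (54 - 2*k)/(32 + k) (o(k) = ((-2*k + 3) + 51)/(32 + k) = ((3 - 2*k) + 51)/(32 + k) = (54 - 2*k)/(32 + k))
V = 5205 (V = 7 + ((-3415 + 11722) - 3109) = 7 + (8307 - 3109) = 7 + 5198 = 5205)
o(J) - V = 2*(27 - 1*100)/(32 + 100) - 1*5205 = 2*(27 - 100)/132 - 5205 = 2*(1/132)*(-73) - 5205 = -73/66 - 5205 = -343603/66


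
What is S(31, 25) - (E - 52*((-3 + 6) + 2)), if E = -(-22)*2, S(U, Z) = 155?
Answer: 371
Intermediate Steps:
E = 44 (E = -22*(-2) = 44)
S(31, 25) - (E - 52*((-3 + 6) + 2)) = 155 - (44 - 52*((-3 + 6) + 2)) = 155 - (44 - 52*(3 + 2)) = 155 - (44 - 52*5) = 155 - (44 - 13*20) = 155 - (44 - 260) = 155 - 1*(-216) = 155 + 216 = 371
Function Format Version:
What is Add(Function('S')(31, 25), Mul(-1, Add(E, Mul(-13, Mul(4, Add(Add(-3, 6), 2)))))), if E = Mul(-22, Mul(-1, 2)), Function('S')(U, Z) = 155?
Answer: 371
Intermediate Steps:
E = 44 (E = Mul(-22, -2) = 44)
Add(Function('S')(31, 25), Mul(-1, Add(E, Mul(-13, Mul(4, Add(Add(-3, 6), 2)))))) = Add(155, Mul(-1, Add(44, Mul(-13, Mul(4, Add(Add(-3, 6), 2)))))) = Add(155, Mul(-1, Add(44, Mul(-13, Mul(4, Add(3, 2)))))) = Add(155, Mul(-1, Add(44, Mul(-13, Mul(4, 5))))) = Add(155, Mul(-1, Add(44, Mul(-13, 20)))) = Add(155, Mul(-1, Add(44, -260))) = Add(155, Mul(-1, -216)) = Add(155, 216) = 371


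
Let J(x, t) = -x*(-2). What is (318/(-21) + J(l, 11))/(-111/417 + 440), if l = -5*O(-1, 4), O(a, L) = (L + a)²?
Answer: -102304/427861 ≈ -0.23911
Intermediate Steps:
l = -45 (l = -5*(4 - 1)² = -5*3² = -5*9 = -45)
J(x, t) = 2*x
(318/(-21) + J(l, 11))/(-111/417 + 440) = (318/(-21) + 2*(-45))/(-111/417 + 440) = (318*(-1/21) - 90)/(-111*1/417 + 440) = (-106/7 - 90)/(-37/139 + 440) = -736/(7*61123/139) = -736/7*139/61123 = -102304/427861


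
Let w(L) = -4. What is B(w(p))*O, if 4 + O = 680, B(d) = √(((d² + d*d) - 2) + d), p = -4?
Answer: 676*√26 ≈ 3446.9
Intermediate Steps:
B(d) = √(-2 + d + 2*d²) (B(d) = √(((d² + d²) - 2) + d) = √((2*d² - 2) + d) = √((-2 + 2*d²) + d) = √(-2 + d + 2*d²))
O = 676 (O = -4 + 680 = 676)
B(w(p))*O = √(-2 - 4 + 2*(-4)²)*676 = √(-2 - 4 + 2*16)*676 = √(-2 - 4 + 32)*676 = √26*676 = 676*√26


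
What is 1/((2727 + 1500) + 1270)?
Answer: 1/5497 ≈ 0.00018192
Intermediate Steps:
1/((2727 + 1500) + 1270) = 1/(4227 + 1270) = 1/5497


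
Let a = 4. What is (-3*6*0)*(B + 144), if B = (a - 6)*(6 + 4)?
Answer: 0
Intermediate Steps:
B = -20 (B = (4 - 6)*(6 + 4) = -2*10 = -20)
(-3*6*0)*(B + 144) = (-3*6*0)*(-20 + 144) = -18*0*124 = 0*124 = 0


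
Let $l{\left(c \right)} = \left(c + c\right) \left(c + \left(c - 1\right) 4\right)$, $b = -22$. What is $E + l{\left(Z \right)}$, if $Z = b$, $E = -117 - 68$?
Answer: $4831$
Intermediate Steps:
$E = -185$ ($E = -117 - 68 = -185$)
$Z = -22$
$l{\left(c \right)} = 2 c \left(-4 + 5 c\right)$ ($l{\left(c \right)} = 2 c \left(c + \left(-1 + c\right) 4\right) = 2 c \left(c + \left(-4 + 4 c\right)\right) = 2 c \left(-4 + 5 c\right)$)
$E + l{\left(Z \right)} = -185 + 2 \left(-22\right) \left(-4 + 5 \left(-22\right)\right) = -185 + 2 \left(-22\right) \left(-4 - 110\right) = -185 + 2 \left(-22\right) \left(-114\right) = -185 + 5016 = 4831$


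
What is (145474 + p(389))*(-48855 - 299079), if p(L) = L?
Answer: -50750697042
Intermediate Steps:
(145474 + p(389))*(-48855 - 299079) = (145474 + 389)*(-48855 - 299079) = 145863*(-347934) = -50750697042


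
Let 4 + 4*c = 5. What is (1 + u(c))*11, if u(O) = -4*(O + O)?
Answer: -11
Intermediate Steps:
c = ¼ (c = -1 + (¼)*5 = -1 + 5/4 = ¼ ≈ 0.25000)
u(O) = -8*O
(1 + u(c))*11 = (1 - 8*¼)*11 = (1 - 2)*11 = -1*11 = -11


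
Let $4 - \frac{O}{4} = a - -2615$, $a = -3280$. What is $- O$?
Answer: $-2676$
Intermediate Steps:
$O = 2676$ ($O = 16 - 4 \left(-3280 - -2615\right) = 16 - 4 \left(-3280 + 2615\right) = 16 - -2660 = 16 + 2660 = 2676$)
$- O = \left(-1\right) 2676 = -2676$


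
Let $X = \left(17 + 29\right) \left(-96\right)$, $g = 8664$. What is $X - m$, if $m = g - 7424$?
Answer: $-5656$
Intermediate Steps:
$X = -4416$ ($X = 46 \left(-96\right) = -4416$)
$m = 1240$ ($m = 8664 - 7424 = 1240$)
$X - m = -4416 - 1240 = -5656$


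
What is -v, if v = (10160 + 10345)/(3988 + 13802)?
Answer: -1367/1186 ≈ -1.1526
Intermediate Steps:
v = 1367/1186 (v = 20505/17790 = 20505*(1/17790) = 1367/1186 ≈ 1.1526)
-v = -1*1367/1186 = -1367/1186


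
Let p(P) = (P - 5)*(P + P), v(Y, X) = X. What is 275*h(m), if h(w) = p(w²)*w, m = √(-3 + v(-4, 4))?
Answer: -2200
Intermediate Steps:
p(P) = 2*P*(-5 + P) (p(P) = (-5 + P)*(2*P) = 2*P*(-5 + P))
m = 1 (m = √(-3 + 4) = √1 = 1)
h(w) = 2*w³*(-5 + w²) (h(w) = (2*w²*(-5 + w²))*w = 2*w³*(-5 + w²))
275*h(m) = 275*(2*1³*(-5 + 1²)) = 275*(2*1*(-5 + 1)) = 275*(2*1*(-4)) = 275*(-8) = -2200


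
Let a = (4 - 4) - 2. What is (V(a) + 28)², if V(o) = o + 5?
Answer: 961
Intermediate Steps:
a = -2 (a = 0 - 2 = -2)
V(o) = 5 + o
(V(a) + 28)² = ((5 - 2) + 28)² = (3 + 28)² = 31² = 961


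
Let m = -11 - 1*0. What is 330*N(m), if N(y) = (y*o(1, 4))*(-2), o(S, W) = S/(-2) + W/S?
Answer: 25410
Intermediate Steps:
m = -11 (m = -11 + 0 = -11)
o(S, W) = -S/2 + W/S (o(S, W) = S*(-½) + W/S = -S/2 + W/S)
N(y) = -7*y (N(y) = (y*(-½*1 + 4/1))*(-2) = (y*(-½ + 4*1))*(-2) = (y*(-½ + 4))*(-2) = (y*(7/2))*(-2) = (7*y/2)*(-2) = -7*y)
330*N(m) = 330*(-7*(-11)) = 330*77 = 25410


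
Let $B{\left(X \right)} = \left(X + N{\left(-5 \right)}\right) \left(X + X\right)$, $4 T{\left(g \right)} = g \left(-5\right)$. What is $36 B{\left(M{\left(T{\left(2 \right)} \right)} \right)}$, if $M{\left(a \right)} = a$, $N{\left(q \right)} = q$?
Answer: $1350$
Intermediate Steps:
$T{\left(g \right)} = - \frac{5 g}{4}$ ($T{\left(g \right)} = \frac{g \left(-5\right)}{4} = \frac{\left(-5\right) g}{4} = - \frac{5 g}{4}$)
$B{\left(X \right)} = 2 X \left(-5 + X\right)$ ($B{\left(X \right)} = \left(X - 5\right) \left(X + X\right) = \left(-5 + X\right) 2 X = 2 X \left(-5 + X\right)$)
$36 B{\left(M{\left(T{\left(2 \right)} \right)} \right)} = 36 \cdot 2 \left(\left(- \frac{5}{4}\right) 2\right) \left(-5 - \frac{5}{2}\right) = 36 \cdot 2 \left(- \frac{5}{2}\right) \left(-5 - \frac{5}{2}\right) = 36 \cdot 2 \left(- \frac{5}{2}\right) \left(- \frac{15}{2}\right) = 36 \cdot \frac{75}{2} = 1350$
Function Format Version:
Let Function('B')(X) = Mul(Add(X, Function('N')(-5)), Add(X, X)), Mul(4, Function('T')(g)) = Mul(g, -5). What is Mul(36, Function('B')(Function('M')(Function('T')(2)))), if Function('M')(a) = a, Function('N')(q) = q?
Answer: 1350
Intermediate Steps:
Function('T')(g) = Mul(Rational(-5, 4), g) (Function('T')(g) = Mul(Rational(1, 4), Mul(g, -5)) = Mul(Rational(1, 4), Mul(-5, g)) = Mul(Rational(-5, 4), g))
Function('B')(X) = Mul(2, X, Add(-5, X)) (Function('B')(X) = Mul(Add(X, -5), Add(X, X)) = Mul(Add(-5, X), Mul(2, X)) = Mul(2, X, Add(-5, X)))
Mul(36, Function('B')(Function('M')(Function('T')(2)))) = Mul(36, Mul(2, Mul(Rational(-5, 4), 2), Add(-5, Mul(Rational(-5, 4), 2)))) = Mul(36, Mul(2, Rational(-5, 2), Add(-5, Rational(-5, 2)))) = Mul(36, Mul(2, Rational(-5, 2), Rational(-15, 2))) = Mul(36, Rational(75, 2)) = 1350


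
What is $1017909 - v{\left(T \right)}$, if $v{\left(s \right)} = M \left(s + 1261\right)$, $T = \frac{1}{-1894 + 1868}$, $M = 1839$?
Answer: $- \frac{33825981}{26} \approx -1.301 \cdot 10^{6}$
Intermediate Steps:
$T = - \frac{1}{26}$ ($T = \frac{1}{-26} = - \frac{1}{26} \approx -0.038462$)
$v{\left(s \right)} = 2318979 + 1839 s$ ($v{\left(s \right)} = 1839 \left(s + 1261\right) = 1839 \left(1261 + s\right) = 2318979 + 1839 s$)
$1017909 - v{\left(T \right)} = 1017909 - \left(2318979 + 1839 \left(- \frac{1}{26}\right)\right) = 1017909 - \left(2318979 - \frac{1839}{26}\right) = 1017909 - \frac{60291615}{26} = - \frac{33825981}{26}$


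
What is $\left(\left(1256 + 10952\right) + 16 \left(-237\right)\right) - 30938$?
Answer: $-22522$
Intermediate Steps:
$\left(\left(1256 + 10952\right) + 16 \left(-237\right)\right) - 30938 = \left(12208 - 3792\right) - 30938 = 8416 - 30938 = -22522$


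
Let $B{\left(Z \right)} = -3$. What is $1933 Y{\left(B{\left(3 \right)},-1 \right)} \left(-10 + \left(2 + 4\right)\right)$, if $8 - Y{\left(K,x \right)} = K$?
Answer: $-85052$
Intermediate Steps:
$Y{\left(K,x \right)} = 8 - K$
$1933 Y{\left(B{\left(3 \right)},-1 \right)} \left(-10 + \left(2 + 4\right)\right) = 1933 \left(8 - -3\right) \left(-10 + \left(2 + 4\right)\right) = 1933 \left(8 + 3\right) \left(-10 + 6\right) = 1933 \cdot 11 \left(-4\right) = 1933 \left(-44\right) = -85052$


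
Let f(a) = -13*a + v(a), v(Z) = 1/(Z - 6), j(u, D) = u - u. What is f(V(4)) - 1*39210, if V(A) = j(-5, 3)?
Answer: -235261/6 ≈ -39210.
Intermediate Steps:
j(u, D) = 0
V(A) = 0
v(Z) = 1/(-6 + Z)
f(a) = 1/(-6 + a) - 13*a (f(a) = -13*a + 1/(-6 + a) = 1/(-6 + a) - 13*a)
f(V(4)) - 1*39210 = (1 - 13*0*(-6 + 0))/(-6 + 0) - 1*39210 = (1 - 13*0*(-6))/(-6) - 39210 = -(1 + 0)/6 - 39210 = -1/6*1 - 39210 = -1/6 - 39210 = -235261/6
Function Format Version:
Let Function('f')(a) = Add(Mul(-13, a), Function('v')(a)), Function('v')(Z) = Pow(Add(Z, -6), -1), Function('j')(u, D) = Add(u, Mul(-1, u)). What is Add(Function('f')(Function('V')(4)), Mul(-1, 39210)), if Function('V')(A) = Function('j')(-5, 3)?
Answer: Rational(-235261, 6) ≈ -39210.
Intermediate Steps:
Function('j')(u, D) = 0
Function('V')(A) = 0
Function('v')(Z) = Pow(Add(-6, Z), -1)
Function('f')(a) = Add(Pow(Add(-6, a), -1), Mul(-13, a)) (Function('f')(a) = Add(Mul(-13, a), Pow(Add(-6, a), -1)) = Add(Pow(Add(-6, a), -1), Mul(-13, a)))
Add(Function('f')(Function('V')(4)), Mul(-1, 39210)) = Add(Mul(Pow(Add(-6, 0), -1), Add(1, Mul(-13, 0, Add(-6, 0)))), Mul(-1, 39210)) = Add(Mul(Pow(-6, -1), Add(1, Mul(-13, 0, -6))), -39210) = Add(Mul(Rational(-1, 6), Add(1, 0)), -39210) = Add(Mul(Rational(-1, 6), 1), -39210) = Add(Rational(-1, 6), -39210) = Rational(-235261, 6)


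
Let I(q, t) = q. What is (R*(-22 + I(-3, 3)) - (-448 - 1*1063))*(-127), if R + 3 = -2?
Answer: -207772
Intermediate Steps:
R = -5 (R = -3 - 2 = -5)
(R*(-22 + I(-3, 3)) - (-448 - 1*1063))*(-127) = (-5*(-22 - 3) - (-448 - 1*1063))*(-127) = (-5*(-25) - (-448 - 1063))*(-127) = (125 - 1*(-1511))*(-127) = (125 + 1511)*(-127) = 1636*(-127) = -207772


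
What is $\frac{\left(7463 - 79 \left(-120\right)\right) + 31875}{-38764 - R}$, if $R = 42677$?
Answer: $- \frac{48818}{81441} \approx -0.59943$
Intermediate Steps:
$\frac{\left(7463 - 79 \left(-120\right)\right) + 31875}{-38764 - R} = \frac{\left(7463 - 79 \left(-120\right)\right) + 31875}{-38764 - 42677} = \frac{\left(7463 - -9480\right) + 31875}{-38764 - 42677} = \frac{\left(7463 + 9480\right) + 31875}{-81441} = \left(16943 + 31875\right) \left(- \frac{1}{81441}\right) = 48818 \left(- \frac{1}{81441}\right) = - \frac{48818}{81441}$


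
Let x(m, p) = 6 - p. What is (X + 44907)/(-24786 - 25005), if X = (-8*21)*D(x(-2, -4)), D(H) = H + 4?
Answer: -14185/16597 ≈ -0.85467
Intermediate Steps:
D(H) = 4 + H
X = -2352 (X = (-8*21)*(4 + (6 - 1*(-4))) = -168*(4 + (6 + 4)) = -168*(4 + 10) = -168*14 = -2352)
(X + 44907)/(-24786 - 25005) = (-2352 + 44907)/(-24786 - 25005) = 42555/(-49791) = 42555*(-1/49791) = -14185/16597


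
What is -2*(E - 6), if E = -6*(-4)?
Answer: -36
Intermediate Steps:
E = 24
-2*(E - 6) = -2*(24 - 6) = -2*18 = -36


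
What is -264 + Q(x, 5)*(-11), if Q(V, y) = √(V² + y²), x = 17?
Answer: -264 - 11*√314 ≈ -458.92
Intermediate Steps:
-264 + Q(x, 5)*(-11) = -264 + √(17² + 5²)*(-11) = -264 + √(289 + 25)*(-11) = -264 + √314*(-11) = -264 - 11*√314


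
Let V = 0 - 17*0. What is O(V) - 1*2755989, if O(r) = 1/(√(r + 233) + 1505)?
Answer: -6241741837783/2264792 - √233/2264792 ≈ -2.7560e+6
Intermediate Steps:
V = 0 (V = 0 + 0 = 0)
O(r) = 1/(1505 + √(233 + r)) (O(r) = 1/(√(233 + r) + 1505) = 1/(1505 + √(233 + r)))
O(V) - 1*2755989 = 1/(1505 + √(233 + 0)) - 1*2755989 = 1/(1505 + √233) - 2755989 = -2755989 + 1/(1505 + √233)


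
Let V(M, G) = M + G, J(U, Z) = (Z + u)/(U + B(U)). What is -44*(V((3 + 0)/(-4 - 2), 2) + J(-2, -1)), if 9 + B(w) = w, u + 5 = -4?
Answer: -1298/13 ≈ -99.846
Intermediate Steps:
u = -9 (u = -5 - 4 = -9)
B(w) = -9 + w
J(U, Z) = (-9 + Z)/(-9 + 2*U) (J(U, Z) = (Z - 9)/(U + (-9 + U)) = (-9 + Z)/(-9 + 2*U))
V(M, G) = G + M
-44*(V((3 + 0)/(-4 - 2), 2) + J(-2, -1)) = -44*((2 + (3 + 0)/(-4 - 2)) + (-9 - 1)/(-9 + 2*(-2))) = -44*((2 + 3/(-6)) - 10/(-9 - 4)) = -44*((2 + 3*(-⅙)) - 10/(-13)) = -44*((2 - ½) - 1/13*(-10)) = -44*(3/2 + 10/13) = -44*59/26 = -1298/13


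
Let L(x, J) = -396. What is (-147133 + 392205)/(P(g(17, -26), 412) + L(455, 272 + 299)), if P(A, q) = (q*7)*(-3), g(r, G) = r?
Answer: -30634/1131 ≈ -27.086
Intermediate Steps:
P(A, q) = -21*q (P(A, q) = (7*q)*(-3) = -21*q)
(-147133 + 392205)/(P(g(17, -26), 412) + L(455, 272 + 299)) = (-147133 + 392205)/(-21*412 - 396) = 245072/(-8652 - 396) = 245072/(-9048) = 245072*(-1/9048) = -30634/1131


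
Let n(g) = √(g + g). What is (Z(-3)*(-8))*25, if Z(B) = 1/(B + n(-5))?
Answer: 600/19 + 200*I*√10/19 ≈ 31.579 + 33.287*I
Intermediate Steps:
n(g) = √2*√g (n(g) = √(2*g) = √2*√g)
Z(B) = 1/(B + I*√10) (Z(B) = 1/(B + √2*√(-5)) = 1/(B + √2*(I*√5)) = 1/(B + I*√10))
(Z(-3)*(-8))*25 = (-8/(-3 + I*√10))*25 = -8/(-3 + I*√10)*25 = -200/(-3 + I*√10)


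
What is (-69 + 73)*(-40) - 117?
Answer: -277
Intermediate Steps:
(-69 + 73)*(-40) - 117 = 4*(-40) - 117 = -160 - 117 = -277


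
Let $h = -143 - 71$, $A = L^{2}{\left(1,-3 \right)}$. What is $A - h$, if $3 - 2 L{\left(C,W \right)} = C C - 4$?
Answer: $223$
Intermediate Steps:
$L{\left(C,W \right)} = \frac{7}{2} - \frac{C^{2}}{2}$ ($L{\left(C,W \right)} = \frac{3}{2} - \frac{C C - 4}{2} = \frac{3}{2} - \frac{C^{2} - 4}{2} = \frac{3}{2} - \frac{-4 + C^{2}}{2} = \frac{3}{2} - \left(-2 + \frac{C^{2}}{2}\right) = \frac{7}{2} - \frac{C^{2}}{2}$)
$A = 9$ ($A = \left(\frac{7}{2} - \frac{1^{2}}{2}\right)^{2} = \left(\frac{7}{2} - \frac{1}{2}\right)^{2} = 3^{2} = 9$)
$h = -214$
$A - h = 9 - -214 = 9 + 214 = 223$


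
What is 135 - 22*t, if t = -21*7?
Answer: 3369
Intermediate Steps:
t = -147
135 - 22*t = 135 - 22*(-147) = 135 + 3234 = 3369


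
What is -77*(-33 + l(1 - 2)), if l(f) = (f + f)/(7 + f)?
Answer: 7700/3 ≈ 2566.7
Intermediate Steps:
l(f) = 2*f/(7 + f) (l(f) = (2*f)/(7 + f) = 2*f/(7 + f))
-77*(-33 + l(1 - 2)) = -77*(-33 + 2*(1 - 2)/(7 + (1 - 2))) = -77*(-33 + 2*(-1)/(7 - 1)) = -77*(-33 + 2*(-1)/6) = -77*(-33 + 2*(-1)*(1/6)) = -77*(-33 - 1/3) = -77*(-100/3) = 7700/3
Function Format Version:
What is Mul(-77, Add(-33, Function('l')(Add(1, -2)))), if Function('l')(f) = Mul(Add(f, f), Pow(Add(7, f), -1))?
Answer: Rational(7700, 3) ≈ 2566.7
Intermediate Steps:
Function('l')(f) = Mul(2, f, Pow(Add(7, f), -1)) (Function('l')(f) = Mul(Mul(2, f), Pow(Add(7, f), -1)) = Mul(2, f, Pow(Add(7, f), -1)))
Mul(-77, Add(-33, Function('l')(Add(1, -2)))) = Mul(-77, Add(-33, Mul(2, Add(1, -2), Pow(Add(7, Add(1, -2)), -1)))) = Mul(-77, Add(-33, Mul(2, -1, Pow(Add(7, -1), -1)))) = Mul(-77, Add(-33, Mul(2, -1, Pow(6, -1)))) = Mul(-77, Add(-33, Mul(2, -1, Rational(1, 6)))) = Mul(-77, Add(-33, Rational(-1, 3))) = Mul(-77, Rational(-100, 3)) = Rational(7700, 3)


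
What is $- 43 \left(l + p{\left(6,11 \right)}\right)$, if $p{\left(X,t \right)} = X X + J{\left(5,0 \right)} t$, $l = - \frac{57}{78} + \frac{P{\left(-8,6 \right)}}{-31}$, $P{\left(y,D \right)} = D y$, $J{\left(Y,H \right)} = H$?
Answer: $- \frac{1276025}{806} \approx -1583.2$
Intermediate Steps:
$l = \frac{659}{806}$ ($l = - \frac{57}{78} + \frac{6 \left(-8\right)}{-31} = \left(-57\right) \frac{1}{78} - - \frac{48}{31} = - \frac{19}{26} + \frac{48}{31} = \frac{659}{806} \approx 0.81762$)
$p{\left(X,t \right)} = X^{2}$ ($p{\left(X,t \right)} = X X + 0 t = X^{2} + 0 = X^{2}$)
$- 43 \left(l + p{\left(6,11 \right)}\right) = - 43 \left(\frac{659}{806} + 6^{2}\right) = - 43 \left(\frac{659}{806} + 36\right) = \left(-43\right) \frac{29675}{806} = - \frac{1276025}{806}$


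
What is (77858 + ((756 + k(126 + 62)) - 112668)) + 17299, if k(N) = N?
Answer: -16567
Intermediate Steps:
(77858 + ((756 + k(126 + 62)) - 112668)) + 17299 = (77858 + ((756 + (126 + 62)) - 112668)) + 17299 = (77858 + ((756 + 188) - 112668)) + 17299 = (77858 + (944 - 112668)) + 17299 = (77858 - 111724) + 17299 = -33866 + 17299 = -16567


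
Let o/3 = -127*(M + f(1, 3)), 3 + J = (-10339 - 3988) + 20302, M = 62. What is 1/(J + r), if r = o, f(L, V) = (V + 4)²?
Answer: -1/36319 ≈ -2.7534e-5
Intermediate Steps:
f(L, V) = (4 + V)²
J = 5972 (J = -3 + ((-10339 - 3988) + 20302) = -3 + (-14327 + 20302) = -3 + 5975 = 5972)
o = -42291 (o = 3*(-127*(62 + (4 + 3)²)) = 3*(-127*(62 + 7²)) = 3*(-127*(62 + 49)) = 3*(-127*111) = 3*(-14097) = -42291)
r = -42291
1/(J + r) = 1/(5972 - 42291) = 1/(-36319) = -1/36319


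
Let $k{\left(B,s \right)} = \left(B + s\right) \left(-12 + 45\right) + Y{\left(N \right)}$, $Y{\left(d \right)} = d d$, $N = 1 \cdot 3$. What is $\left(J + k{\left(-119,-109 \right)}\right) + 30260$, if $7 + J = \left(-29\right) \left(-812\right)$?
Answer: $46286$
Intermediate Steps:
$N = 3$
$Y{\left(d \right)} = d^{2}$
$J = 23541$ ($J = -7 - -23548 = -7 + 23548 = 23541$)
$k{\left(B,s \right)} = 9 + 33 B + 33 s$ ($k{\left(B,s \right)} = \left(B + s\right) \left(-12 + 45\right) + 3^{2} = \left(B + s\right) 33 + 9 = \left(33 B + 33 s\right) + 9 = 9 + 33 B + 33 s$)
$\left(J + k{\left(-119,-109 \right)}\right) + 30260 = \left(23541 + \left(9 + 33 \left(-119\right) + 33 \left(-109\right)\right)\right) + 30260 = \left(23541 - 7515\right) + 30260 = 16026 + 30260 = 46286$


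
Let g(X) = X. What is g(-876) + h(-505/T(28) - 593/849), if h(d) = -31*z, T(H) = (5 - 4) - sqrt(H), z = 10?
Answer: -1186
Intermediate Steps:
T(H) = 1 - sqrt(H)
h(d) = -310 (h(d) = -31*10 = -310)
g(-876) + h(-505/T(28) - 593/849) = -876 - 310 = -1186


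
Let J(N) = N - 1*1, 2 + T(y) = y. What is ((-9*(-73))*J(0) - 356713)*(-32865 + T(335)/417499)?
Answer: 4903511044405740/417499 ≈ 1.1745e+10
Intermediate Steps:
T(y) = -2 + y
J(N) = -1 + N (J(N) = N - 1 = -1 + N)
((-9*(-73))*J(0) - 356713)*(-32865 + T(335)/417499) = ((-9*(-73))*(-1 + 0) - 356713)*(-32865 + (-2 + 335)/417499) = (657*(-1) - 356713)*(-32865 + 333*(1/417499)) = (-657 - 356713)*(-32865 + 333/417499) = -357370*(-13721104302/417499) = 4903511044405740/417499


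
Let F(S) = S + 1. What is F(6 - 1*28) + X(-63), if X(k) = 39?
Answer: 18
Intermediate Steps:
F(S) = 1 + S
F(6 - 1*28) + X(-63) = (1 + (6 - 1*28)) + 39 = (1 + (6 - 28)) + 39 = (1 - 22) + 39 = -21 + 39 = 18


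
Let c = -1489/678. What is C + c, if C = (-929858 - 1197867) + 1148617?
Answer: -663836713/678 ≈ -9.7911e+5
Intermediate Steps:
C = -979108 (C = -2127725 + 1148617 = -979108)
c = -1489/678 (c = -1489*1/678 = -1489/678 ≈ -2.1962)
C + c = -979108 - 1489/678 = -663836713/678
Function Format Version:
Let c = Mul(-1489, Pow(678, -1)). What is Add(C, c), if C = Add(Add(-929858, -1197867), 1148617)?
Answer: Rational(-663836713, 678) ≈ -9.7911e+5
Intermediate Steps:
C = -979108 (C = Add(-2127725, 1148617) = -979108)
c = Rational(-1489, 678) (c = Mul(-1489, Rational(1, 678)) = Rational(-1489, 678) ≈ -2.1962)
Add(C, c) = Add(-979108, Rational(-1489, 678)) = Rational(-663836713, 678)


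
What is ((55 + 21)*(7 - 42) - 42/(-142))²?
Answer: 35660167921/5041 ≈ 7.0740e+6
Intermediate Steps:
((55 + 21)*(7 - 42) - 42/(-142))² = (76*(-35) - 42*(-1/142))² = (-2660 + 21/71)² = (-188839/71)² = 35660167921/5041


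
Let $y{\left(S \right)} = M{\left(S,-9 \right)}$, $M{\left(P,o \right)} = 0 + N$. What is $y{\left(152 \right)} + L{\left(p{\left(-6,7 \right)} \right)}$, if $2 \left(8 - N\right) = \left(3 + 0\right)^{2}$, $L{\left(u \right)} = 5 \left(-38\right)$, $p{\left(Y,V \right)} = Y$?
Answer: $- \frac{373}{2} \approx -186.5$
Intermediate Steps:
$L{\left(u \right)} = -190$
$N = \frac{7}{2}$ ($N = 8 - \frac{\left(3 + 0\right)^{2}}{2} = 8 - \frac{3^{2}}{2} = 8 - \frac{9}{2} = \frac{7}{2} \approx 3.5$)
$M{\left(P,o \right)} = \frac{7}{2}$ ($M{\left(P,o \right)} = 0 + \frac{7}{2} = \frac{7}{2}$)
$y{\left(S \right)} = \frac{7}{2}$
$y{\left(152 \right)} + L{\left(p{\left(-6,7 \right)} \right)} = \frac{7}{2} - 190 = - \frac{373}{2}$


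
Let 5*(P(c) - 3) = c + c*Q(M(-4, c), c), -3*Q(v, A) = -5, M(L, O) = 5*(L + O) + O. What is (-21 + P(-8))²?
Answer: 111556/225 ≈ 495.80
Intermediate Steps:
M(L, O) = 5*L + 6*O (M(L, O) = (5*L + 5*O) + O = 5*L + 6*O)
Q(v, A) = 5/3 (Q(v, A) = -⅓*(-5) = 5/3)
P(c) = 3 + 8*c/15 (P(c) = 3 + (c + c*(5/3))/5 = 3 + (c + 5*c/3)/5 = 3 + (8*c/3)/5 = 3 + 8*c/15)
(-21 + P(-8))² = (-21 + (3 + (8/15)*(-8)))² = (-21 + (3 - 64/15))² = (-21 - 19/15)² = (-334/15)² = 111556/225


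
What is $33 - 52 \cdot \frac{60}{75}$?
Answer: $- \frac{43}{5} \approx -8.6$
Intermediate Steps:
$33 - 52 \cdot \frac{60}{75} = 33 - 52 \cdot 60 \cdot \frac{1}{75} = 33 - \frac{208}{5} = - \frac{43}{5}$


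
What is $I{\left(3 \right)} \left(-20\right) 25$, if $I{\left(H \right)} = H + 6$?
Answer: $-4500$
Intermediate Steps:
$I{\left(H \right)} = 6 + H$
$I{\left(3 \right)} \left(-20\right) 25 = \left(6 + 3\right) \left(-20\right) 25 = 9 \left(-20\right) 25 = \left(-180\right) 25 = -4500$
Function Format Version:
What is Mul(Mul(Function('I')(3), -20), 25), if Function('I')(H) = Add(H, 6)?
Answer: -4500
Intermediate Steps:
Function('I')(H) = Add(6, H)
Mul(Mul(Function('I')(3), -20), 25) = Mul(Mul(Add(6, 3), -20), 25) = Mul(Mul(9, -20), 25) = Mul(-180, 25) = -4500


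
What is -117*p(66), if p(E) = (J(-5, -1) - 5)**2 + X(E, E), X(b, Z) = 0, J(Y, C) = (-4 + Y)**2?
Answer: -675792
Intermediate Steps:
p(E) = 5776 (p(E) = ((-4 - 5)**2 - 5)**2 + 0 = ((-9)**2 - 5)**2 + 0 = (81 - 5)**2 + 0 = 76**2 + 0 = 5776 + 0 = 5776)
-117*p(66) = -117*5776 = -675792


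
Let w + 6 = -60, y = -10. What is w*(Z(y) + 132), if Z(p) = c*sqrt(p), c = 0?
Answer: -8712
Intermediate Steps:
w = -66 (w = -6 - 60 = -66)
Z(p) = 0 (Z(p) = 0*sqrt(p) = 0)
w*(Z(y) + 132) = -66*(0 + 132) = -66*132 = -8712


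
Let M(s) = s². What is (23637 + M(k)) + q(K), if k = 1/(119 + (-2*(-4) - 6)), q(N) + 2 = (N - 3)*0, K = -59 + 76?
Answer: 346040036/14641 ≈ 23635.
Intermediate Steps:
K = 17
q(N) = -2 (q(N) = -2 + (N - 3)*0 = -2 + (-3 + N)*0 = -2 + 0 = -2)
k = 1/121 (k = 1/(119 + (8 - 6)) = 1/(119 + 2) = 1/121 ≈ 0.0082645)
(23637 + M(k)) + q(K) = (23637 + (1/121)²) - 2 = (23637 + 1/14641) - 2 = 346069318/14641 - 2 = 346040036/14641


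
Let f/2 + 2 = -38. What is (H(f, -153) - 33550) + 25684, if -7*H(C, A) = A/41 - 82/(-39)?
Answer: -88041533/11193 ≈ -7865.8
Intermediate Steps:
f = -80 (f = -4 + 2*(-38) = -4 - 76 = -80)
H(C, A) = -82/273 - A/287 (H(C, A) = -(A/41 - 82/(-39))/7 = -(A*(1/41) - 82*(-1/39))/7 = -(A/41 + 82/39)/7 = -(82/39 + A/41)/7 = -82/273 - A/287)
(H(f, -153) - 33550) + 25684 = ((-82/273 - 1/287*(-153)) - 33550) + 25684 = ((-82/273 + 153/287) - 33550) + 25684 = (2605/11193 - 33550) + 25684 = -375522545/11193 + 25684 = -88041533/11193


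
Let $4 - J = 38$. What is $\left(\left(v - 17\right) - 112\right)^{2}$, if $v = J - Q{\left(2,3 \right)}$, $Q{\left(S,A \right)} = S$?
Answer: $27225$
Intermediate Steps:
$J = -34$ ($J = 4 - 38 = -34$)
$v = -36$ ($v = -34 - 2 = -36$)
$\left(\left(v - 17\right) - 112\right)^{2} = \left(\left(-36 - 17\right) - 112\right)^{2} = \left(-53 - 112\right)^{2} = \left(-165\right)^{2} = 27225$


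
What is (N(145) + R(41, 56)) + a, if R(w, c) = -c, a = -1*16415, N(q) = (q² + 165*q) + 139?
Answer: 28618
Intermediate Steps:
N(q) = 139 + q² + 165*q
a = -16415
(N(145) + R(41, 56)) + a = ((139 + 145² + 165*145) - 1*56) - 16415 = ((139 + 21025 + 23925) - 56) - 16415 = (45089 - 56) - 16415 = 45033 - 16415 = 28618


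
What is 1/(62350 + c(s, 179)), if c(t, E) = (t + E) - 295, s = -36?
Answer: 1/62198 ≈ 1.6078e-5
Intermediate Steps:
c(t, E) = -295 + E + t (c(t, E) = (E + t) - 295 = -295 + E + t)
1/(62350 + c(s, 179)) = 1/(62350 + (-295 + 179 - 36)) = 1/(62350 - 152) = 1/62198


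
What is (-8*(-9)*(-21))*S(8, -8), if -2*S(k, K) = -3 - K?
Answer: 3780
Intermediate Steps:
S(k, K) = 3/2 + K/2 (S(k, K) = -(-3 - K)/2 = 3/2 + K/2)
(-8*(-9)*(-21))*S(8, -8) = (-8*(-9)*(-21))*(3/2 + (½)*(-8)) = (72*(-21))*(3/2 - 4) = -1512*(-5/2) = 3780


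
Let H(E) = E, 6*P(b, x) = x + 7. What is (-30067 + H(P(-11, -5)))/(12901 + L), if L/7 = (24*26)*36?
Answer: -90200/510447 ≈ -0.17671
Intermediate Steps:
P(b, x) = 7/6 + x/6 (P(b, x) = (x + 7)/6 = (7 + x)/6 = 7/6 + x/6)
L = 157248 (L = 7*((24*26)*36) = 7*(624*36) = 7*22464 = 157248)
(-30067 + H(P(-11, -5)))/(12901 + L) = (-30067 + (7/6 + (⅙)*(-5)))/(12901 + 157248) = (-30067 + (7/6 - ⅚))/170149 = (-30067 + ⅓)*(1/170149) = -90200/3*1/170149 = -90200/510447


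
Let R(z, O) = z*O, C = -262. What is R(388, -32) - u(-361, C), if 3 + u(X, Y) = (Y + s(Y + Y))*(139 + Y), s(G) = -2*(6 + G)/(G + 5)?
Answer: -7765023/173 ≈ -44885.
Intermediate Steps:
s(G) = -2*(6 + G)/(5 + G)
R(z, O) = O*z
u(X, Y) = -3 + (139 + Y)*(Y + 2*(-6 - 2*Y)/(5 + 2*Y)) (u(X, Y) = -3 + (Y + 2*(-6 - (Y + Y))/(5 + (Y + Y)))*(139 + Y) = -3 + (Y + 2*(-6 - 2*Y)/(5 + 2*Y))*(139 + Y) = -3 + (139 + Y)*(Y + 2*(-6 - 2*Y)/(5 + 2*Y)))
R(388, -32) - u(-361, C) = -32*388 - (-1683 + 2*(-262)**3 + 121*(-262) + 279*(-262)**2)/(5 + 2*(-262)) = -12416 - (-1683 + 2*(-17984728) - 31702 + 279*68644)/(5 - 524) = -12416 - (-1683 - 35969456 - 31702 + 19151676)/(-519) = -12416 - (-1)*(-16851165)/519 = -12416 - 1*5617055/173 = -12416 - 5617055/173 = -7765023/173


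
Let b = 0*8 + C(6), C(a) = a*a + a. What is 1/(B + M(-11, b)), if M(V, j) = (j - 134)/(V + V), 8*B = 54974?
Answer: 44/302541 ≈ 0.00014543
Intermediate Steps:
B = 27487/4 (B = (⅛)*54974 = 27487/4 ≈ 6871.8)
C(a) = a + a² (C(a) = a² + a = a + a²)
b = 42 (b = 0*8 + 6*(1 + 6) = 0 + 6*7 = 0 + 42 = 42)
M(V, j) = (-134 + j)/(2*V) (M(V, j) = (-134 + j)/((2*V)) = (-134 + j)*(1/(2*V)) = (-134 + j)/(2*V))
1/(B + M(-11, b)) = 1/(27487/4 + (½)*(-134 + 42)/(-11)) = 1/(27487/4 + (½)*(-1/11)*(-92)) = 1/(27487/4 + 46/11) = 1/(302541/44) = 44/302541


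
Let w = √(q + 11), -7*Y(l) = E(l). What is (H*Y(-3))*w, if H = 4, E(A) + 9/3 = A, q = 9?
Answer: 48*√5/7 ≈ 15.333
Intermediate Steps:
E(A) = -3 + A
Y(l) = 3/7 - l/7 (Y(l) = -(-3 + l)/7 = 3/7 - l/7)
w = 2*√5 (w = √(9 + 11) = √20 = 2*√5 ≈ 4.4721)
(H*Y(-3))*w = (4*(3/7 - ⅐*(-3)))*(2*√5) = (4*(3/7 + 3/7))*(2*√5) = (4*(6/7))*(2*√5) = 24*(2*√5)/7 = 48*√5/7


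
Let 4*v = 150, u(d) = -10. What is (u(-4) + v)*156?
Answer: 4290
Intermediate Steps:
v = 75/2 (v = (¼)*150 = 75/2 ≈ 37.500)
(u(-4) + v)*156 = (-10 + 75/2)*156 = (55/2)*156 = 4290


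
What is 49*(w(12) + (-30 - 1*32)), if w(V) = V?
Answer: -2450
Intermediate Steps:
49*(w(12) + (-30 - 1*32)) = 49*(12 + (-30 - 1*32)) = 49*(12 + (-30 - 32)) = 49*(12 - 62) = 49*(-50) = -2450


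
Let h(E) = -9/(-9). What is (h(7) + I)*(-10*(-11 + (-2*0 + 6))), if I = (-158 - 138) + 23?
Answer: -13600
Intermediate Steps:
I = -273 (I = -296 + 23 = -273)
h(E) = 1 (h(E) = -9*(-1/9) = 1)
(h(7) + I)*(-10*(-11 + (-2*0 + 6))) = (1 - 273)*(-10*(-11 + (-2*0 + 6))) = -(-2720)*(-11 + (0 + 6)) = -(-2720)*(-11 + 6) = -(-2720)*(-5) = -272*50 = -13600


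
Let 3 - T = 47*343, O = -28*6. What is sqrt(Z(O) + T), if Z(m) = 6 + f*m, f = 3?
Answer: 2*I*sqrt(4154) ≈ 128.9*I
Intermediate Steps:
O = -168
T = -16118 (T = 3 - 47*343 = 3 - 1*16121 = 3 - 16121 = -16118)
Z(m) = 6 + 3*m
sqrt(Z(O) + T) = sqrt((6 + 3*(-168)) - 16118) = sqrt((6 - 504) - 16118) = sqrt(-498 - 16118) = sqrt(-16616) = 2*I*sqrt(4154)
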